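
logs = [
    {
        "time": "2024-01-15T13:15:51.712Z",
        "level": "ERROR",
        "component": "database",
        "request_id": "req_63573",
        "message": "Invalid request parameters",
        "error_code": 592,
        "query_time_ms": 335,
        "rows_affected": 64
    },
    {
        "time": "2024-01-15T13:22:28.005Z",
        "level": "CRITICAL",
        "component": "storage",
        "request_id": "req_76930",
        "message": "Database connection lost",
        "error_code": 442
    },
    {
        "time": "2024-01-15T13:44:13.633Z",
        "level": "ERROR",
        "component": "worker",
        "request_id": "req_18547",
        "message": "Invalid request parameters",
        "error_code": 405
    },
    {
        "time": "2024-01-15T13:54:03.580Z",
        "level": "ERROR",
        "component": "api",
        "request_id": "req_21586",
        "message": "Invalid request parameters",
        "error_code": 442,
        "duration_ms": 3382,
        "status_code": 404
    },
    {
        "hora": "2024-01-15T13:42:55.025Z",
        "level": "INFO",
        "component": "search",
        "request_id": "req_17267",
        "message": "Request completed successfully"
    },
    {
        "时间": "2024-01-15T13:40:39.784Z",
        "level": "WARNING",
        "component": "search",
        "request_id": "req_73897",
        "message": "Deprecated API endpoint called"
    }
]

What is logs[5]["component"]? "search"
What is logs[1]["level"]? "CRITICAL"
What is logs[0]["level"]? "ERROR"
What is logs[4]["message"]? "Request completed successfully"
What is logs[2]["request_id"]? "req_18547"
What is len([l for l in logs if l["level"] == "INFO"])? 1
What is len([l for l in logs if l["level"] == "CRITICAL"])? 1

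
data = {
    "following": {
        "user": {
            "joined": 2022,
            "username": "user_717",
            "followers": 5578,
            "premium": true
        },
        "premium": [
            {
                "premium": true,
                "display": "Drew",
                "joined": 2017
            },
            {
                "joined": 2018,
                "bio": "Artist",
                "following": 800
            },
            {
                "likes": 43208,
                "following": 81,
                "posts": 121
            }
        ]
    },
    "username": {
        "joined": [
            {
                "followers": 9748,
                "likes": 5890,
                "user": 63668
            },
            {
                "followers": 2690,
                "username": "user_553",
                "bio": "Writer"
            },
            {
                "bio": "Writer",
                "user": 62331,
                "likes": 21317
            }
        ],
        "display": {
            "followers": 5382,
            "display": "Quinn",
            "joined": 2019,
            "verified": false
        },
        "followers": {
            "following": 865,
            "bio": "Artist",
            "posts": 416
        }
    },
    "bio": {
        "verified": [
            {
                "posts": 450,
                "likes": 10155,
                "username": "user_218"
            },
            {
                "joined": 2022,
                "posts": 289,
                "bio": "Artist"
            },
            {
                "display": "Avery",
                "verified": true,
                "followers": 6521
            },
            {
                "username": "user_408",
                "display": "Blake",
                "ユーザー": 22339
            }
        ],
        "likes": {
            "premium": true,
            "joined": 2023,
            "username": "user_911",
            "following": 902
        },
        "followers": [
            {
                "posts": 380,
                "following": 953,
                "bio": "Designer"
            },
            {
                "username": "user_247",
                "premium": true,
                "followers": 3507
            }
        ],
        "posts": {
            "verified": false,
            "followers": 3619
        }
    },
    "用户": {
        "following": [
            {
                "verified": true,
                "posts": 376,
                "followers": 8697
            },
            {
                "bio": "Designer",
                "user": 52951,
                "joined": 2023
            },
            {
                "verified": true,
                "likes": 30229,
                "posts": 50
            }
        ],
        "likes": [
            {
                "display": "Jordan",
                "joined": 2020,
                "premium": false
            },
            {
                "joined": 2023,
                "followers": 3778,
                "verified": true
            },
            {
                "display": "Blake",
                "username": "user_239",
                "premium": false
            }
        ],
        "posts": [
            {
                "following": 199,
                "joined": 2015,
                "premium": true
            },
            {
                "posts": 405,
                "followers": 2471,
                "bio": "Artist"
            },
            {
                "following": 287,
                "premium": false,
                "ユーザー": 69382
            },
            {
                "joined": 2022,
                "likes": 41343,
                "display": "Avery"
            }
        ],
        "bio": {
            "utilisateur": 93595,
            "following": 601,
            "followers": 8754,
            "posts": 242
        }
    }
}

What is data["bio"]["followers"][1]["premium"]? True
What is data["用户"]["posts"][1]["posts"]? 405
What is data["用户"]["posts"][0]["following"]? 199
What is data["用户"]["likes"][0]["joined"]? 2020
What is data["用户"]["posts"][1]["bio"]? "Artist"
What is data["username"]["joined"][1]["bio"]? "Writer"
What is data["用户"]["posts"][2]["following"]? 287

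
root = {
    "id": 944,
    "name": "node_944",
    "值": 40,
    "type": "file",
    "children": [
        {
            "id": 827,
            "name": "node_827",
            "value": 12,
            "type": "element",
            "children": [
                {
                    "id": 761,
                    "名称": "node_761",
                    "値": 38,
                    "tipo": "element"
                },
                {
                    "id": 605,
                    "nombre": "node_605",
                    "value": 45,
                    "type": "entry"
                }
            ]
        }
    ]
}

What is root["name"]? "node_944"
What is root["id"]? 944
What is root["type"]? "file"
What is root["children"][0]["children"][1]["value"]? 45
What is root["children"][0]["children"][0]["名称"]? "node_761"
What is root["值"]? 40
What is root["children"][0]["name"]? "node_827"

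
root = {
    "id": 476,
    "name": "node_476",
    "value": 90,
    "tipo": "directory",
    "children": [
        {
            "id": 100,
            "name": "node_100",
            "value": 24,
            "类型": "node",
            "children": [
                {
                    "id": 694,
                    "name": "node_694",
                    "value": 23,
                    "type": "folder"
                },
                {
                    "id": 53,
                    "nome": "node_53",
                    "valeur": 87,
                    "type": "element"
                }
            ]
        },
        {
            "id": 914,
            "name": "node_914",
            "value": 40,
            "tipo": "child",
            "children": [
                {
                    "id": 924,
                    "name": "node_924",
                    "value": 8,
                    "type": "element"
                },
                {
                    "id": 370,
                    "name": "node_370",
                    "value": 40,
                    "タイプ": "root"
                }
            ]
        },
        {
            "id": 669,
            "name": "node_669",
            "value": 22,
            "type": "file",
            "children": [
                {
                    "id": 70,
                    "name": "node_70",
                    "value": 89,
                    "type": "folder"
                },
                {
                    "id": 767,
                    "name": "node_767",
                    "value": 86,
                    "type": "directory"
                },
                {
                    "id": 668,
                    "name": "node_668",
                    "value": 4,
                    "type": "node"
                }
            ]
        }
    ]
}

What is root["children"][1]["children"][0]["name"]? "node_924"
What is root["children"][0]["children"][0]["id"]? 694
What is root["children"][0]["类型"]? "node"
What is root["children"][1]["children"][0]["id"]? 924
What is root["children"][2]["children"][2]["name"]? "node_668"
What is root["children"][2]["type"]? "file"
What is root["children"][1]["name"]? "node_914"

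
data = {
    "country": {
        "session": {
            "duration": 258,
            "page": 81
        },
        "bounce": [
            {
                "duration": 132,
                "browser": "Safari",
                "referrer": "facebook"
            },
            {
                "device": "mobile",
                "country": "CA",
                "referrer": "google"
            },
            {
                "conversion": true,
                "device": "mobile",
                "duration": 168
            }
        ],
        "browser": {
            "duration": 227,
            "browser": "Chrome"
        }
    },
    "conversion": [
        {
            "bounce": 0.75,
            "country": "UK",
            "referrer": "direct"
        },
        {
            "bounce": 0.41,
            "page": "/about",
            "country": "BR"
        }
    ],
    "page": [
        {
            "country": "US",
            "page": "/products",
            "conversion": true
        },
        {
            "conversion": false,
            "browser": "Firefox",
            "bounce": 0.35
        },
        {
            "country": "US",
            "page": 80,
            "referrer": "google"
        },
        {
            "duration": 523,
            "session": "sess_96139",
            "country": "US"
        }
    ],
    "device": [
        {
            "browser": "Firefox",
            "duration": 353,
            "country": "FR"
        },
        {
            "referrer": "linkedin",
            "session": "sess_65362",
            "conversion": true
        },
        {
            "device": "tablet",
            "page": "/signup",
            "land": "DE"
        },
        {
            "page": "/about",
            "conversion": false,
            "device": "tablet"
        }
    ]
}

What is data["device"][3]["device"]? "tablet"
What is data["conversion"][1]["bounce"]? 0.41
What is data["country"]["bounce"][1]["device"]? "mobile"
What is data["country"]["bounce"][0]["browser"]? "Safari"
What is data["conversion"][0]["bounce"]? 0.75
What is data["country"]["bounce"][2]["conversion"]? True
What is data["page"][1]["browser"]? "Firefox"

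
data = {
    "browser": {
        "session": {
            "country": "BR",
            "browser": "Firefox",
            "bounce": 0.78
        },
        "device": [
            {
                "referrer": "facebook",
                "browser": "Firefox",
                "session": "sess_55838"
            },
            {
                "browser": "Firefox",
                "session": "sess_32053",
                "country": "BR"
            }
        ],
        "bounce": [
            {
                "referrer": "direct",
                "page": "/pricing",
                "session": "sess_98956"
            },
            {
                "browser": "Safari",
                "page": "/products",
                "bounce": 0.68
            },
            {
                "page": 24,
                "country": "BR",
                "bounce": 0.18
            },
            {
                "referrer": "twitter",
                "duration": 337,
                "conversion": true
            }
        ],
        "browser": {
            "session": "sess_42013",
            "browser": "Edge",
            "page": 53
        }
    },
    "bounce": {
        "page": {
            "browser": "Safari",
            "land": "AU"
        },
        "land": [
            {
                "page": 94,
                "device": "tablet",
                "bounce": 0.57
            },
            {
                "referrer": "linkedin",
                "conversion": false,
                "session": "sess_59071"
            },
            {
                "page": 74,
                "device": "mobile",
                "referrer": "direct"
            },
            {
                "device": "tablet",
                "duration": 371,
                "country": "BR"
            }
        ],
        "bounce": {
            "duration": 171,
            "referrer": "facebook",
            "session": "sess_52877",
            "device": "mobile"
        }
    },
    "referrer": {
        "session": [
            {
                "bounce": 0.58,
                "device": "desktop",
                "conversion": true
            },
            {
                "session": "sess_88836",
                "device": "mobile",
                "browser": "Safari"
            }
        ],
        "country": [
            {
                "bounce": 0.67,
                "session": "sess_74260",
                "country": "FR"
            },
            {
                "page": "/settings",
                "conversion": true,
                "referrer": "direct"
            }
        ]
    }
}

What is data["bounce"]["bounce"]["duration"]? 171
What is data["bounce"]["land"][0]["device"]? "tablet"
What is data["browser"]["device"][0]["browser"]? "Firefox"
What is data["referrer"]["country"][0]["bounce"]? 0.67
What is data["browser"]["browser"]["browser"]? "Edge"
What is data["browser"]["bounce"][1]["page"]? "/products"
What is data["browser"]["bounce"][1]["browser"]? "Safari"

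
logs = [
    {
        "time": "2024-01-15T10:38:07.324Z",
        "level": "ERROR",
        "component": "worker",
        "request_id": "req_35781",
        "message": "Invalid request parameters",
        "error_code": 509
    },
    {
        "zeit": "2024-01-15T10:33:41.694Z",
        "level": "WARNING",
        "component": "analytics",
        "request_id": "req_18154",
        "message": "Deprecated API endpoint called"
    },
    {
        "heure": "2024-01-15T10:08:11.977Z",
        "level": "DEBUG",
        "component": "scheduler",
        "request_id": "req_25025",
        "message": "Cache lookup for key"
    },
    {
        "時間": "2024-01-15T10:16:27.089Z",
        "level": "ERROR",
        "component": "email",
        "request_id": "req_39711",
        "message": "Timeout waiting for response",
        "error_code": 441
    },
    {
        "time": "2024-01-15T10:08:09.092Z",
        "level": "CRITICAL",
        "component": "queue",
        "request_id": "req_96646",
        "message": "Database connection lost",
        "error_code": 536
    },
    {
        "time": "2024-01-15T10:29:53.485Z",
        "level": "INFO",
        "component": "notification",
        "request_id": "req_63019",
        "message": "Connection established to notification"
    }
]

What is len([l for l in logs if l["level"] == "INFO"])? 1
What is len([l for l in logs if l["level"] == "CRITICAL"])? 1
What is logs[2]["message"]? "Cache lookup for key"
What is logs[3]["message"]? "Timeout waiting for response"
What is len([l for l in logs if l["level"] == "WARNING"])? 1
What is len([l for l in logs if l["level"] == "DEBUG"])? 1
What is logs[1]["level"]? "WARNING"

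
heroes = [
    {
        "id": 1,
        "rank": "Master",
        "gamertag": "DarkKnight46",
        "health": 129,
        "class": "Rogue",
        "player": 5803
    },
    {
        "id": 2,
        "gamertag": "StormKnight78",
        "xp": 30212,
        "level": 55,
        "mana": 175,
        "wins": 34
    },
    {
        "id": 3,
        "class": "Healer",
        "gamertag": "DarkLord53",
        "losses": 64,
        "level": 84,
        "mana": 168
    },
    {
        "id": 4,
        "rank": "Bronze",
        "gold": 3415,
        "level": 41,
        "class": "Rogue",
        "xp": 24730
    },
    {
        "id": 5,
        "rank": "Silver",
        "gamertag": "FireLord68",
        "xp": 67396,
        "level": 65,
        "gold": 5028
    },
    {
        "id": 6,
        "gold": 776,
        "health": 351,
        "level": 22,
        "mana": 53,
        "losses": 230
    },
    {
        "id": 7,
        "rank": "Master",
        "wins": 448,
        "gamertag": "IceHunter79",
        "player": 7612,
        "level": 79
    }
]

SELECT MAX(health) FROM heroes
351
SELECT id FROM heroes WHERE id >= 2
[2, 3, 4, 5, 6, 7]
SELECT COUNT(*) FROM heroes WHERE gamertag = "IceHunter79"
1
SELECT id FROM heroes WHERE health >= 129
[1, 6]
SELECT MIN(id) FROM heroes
1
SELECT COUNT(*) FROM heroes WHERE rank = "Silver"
1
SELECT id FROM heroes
[1, 2, 3, 4, 5, 6, 7]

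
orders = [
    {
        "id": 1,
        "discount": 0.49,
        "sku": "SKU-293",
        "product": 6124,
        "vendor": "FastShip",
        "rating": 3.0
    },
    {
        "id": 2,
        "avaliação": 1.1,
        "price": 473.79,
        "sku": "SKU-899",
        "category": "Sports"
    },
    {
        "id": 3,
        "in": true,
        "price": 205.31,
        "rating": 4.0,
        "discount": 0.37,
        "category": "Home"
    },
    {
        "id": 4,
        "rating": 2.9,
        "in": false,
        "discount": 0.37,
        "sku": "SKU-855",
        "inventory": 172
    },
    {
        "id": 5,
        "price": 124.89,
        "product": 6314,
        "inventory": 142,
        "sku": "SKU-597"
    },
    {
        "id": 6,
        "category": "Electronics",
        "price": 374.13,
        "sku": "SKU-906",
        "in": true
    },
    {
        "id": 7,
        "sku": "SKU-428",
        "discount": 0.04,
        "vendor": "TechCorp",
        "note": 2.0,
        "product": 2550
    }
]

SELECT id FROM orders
[1, 2, 3, 4, 5, 6, 7]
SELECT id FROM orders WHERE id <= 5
[1, 2, 3, 4, 5]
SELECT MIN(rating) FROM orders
2.9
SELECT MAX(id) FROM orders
7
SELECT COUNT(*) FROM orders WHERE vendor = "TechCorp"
1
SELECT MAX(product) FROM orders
6314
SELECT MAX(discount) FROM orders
0.49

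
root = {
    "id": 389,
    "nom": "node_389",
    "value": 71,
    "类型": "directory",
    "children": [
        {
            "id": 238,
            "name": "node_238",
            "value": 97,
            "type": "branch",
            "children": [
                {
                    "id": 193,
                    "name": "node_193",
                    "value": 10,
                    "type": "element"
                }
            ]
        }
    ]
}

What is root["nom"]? "node_389"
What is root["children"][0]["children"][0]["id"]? 193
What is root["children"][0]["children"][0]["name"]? "node_193"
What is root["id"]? 389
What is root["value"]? 71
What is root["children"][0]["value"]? 97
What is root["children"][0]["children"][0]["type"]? "element"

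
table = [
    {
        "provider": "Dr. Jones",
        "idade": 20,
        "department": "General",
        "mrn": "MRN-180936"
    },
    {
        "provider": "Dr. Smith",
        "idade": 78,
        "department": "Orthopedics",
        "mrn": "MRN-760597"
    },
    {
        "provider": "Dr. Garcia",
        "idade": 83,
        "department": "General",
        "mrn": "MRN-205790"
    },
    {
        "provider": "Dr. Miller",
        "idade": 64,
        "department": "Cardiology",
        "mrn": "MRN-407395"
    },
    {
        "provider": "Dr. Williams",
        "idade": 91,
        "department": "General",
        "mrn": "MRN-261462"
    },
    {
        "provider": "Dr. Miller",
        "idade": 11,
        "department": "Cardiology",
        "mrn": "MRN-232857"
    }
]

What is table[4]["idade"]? 91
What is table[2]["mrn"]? "MRN-205790"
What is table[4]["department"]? "General"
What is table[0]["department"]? "General"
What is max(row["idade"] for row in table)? 91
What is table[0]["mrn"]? "MRN-180936"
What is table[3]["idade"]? 64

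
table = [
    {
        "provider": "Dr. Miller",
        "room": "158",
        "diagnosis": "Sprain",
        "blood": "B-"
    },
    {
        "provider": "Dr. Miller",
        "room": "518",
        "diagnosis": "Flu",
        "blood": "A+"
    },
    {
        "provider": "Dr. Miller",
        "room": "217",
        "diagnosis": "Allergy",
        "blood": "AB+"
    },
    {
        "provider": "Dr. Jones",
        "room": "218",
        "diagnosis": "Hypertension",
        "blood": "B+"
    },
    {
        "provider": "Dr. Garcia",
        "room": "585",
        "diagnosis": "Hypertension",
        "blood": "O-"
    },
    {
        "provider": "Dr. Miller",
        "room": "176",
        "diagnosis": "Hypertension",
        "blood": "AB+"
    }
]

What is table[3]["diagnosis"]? "Hypertension"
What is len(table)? 6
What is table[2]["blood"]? "AB+"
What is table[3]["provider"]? "Dr. Jones"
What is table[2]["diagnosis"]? "Allergy"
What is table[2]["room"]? "217"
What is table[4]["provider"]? "Dr. Garcia"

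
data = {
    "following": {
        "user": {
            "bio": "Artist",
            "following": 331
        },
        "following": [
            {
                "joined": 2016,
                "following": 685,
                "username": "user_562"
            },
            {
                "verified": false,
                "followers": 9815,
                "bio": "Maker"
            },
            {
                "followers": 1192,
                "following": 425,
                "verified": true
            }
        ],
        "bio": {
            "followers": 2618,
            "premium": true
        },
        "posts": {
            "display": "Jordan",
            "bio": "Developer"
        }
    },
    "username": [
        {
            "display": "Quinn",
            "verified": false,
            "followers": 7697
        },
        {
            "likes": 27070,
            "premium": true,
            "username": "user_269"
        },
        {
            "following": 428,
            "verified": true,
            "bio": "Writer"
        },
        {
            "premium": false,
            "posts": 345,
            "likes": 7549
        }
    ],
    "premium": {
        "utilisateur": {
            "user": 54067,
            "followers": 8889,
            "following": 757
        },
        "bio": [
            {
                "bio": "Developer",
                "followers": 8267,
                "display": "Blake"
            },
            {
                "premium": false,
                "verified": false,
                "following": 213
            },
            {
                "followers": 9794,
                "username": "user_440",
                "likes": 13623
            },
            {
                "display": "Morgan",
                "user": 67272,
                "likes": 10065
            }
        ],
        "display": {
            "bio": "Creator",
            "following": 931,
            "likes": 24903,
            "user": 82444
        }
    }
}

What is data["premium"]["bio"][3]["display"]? "Morgan"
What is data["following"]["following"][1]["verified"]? False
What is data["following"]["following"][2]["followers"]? 1192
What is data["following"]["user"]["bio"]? "Artist"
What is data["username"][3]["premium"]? False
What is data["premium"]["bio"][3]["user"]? 67272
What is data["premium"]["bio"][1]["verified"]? False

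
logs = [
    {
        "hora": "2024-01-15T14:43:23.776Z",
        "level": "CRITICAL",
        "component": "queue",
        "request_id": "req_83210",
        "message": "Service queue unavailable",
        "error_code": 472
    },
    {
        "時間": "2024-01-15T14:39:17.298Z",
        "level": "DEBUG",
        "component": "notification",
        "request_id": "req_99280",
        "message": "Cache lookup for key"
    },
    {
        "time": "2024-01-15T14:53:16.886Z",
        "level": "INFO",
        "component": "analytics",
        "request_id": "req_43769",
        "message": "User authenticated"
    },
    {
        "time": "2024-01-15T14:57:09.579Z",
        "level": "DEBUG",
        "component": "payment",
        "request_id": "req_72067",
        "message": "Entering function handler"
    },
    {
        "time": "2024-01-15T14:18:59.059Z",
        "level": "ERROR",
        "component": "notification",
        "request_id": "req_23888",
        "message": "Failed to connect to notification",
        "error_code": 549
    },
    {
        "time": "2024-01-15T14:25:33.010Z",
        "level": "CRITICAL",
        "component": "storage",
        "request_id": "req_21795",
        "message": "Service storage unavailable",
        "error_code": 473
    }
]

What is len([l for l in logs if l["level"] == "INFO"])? 1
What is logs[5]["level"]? "CRITICAL"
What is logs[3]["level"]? "DEBUG"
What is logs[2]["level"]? "INFO"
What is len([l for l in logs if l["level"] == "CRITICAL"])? 2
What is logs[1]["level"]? "DEBUG"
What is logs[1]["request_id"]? "req_99280"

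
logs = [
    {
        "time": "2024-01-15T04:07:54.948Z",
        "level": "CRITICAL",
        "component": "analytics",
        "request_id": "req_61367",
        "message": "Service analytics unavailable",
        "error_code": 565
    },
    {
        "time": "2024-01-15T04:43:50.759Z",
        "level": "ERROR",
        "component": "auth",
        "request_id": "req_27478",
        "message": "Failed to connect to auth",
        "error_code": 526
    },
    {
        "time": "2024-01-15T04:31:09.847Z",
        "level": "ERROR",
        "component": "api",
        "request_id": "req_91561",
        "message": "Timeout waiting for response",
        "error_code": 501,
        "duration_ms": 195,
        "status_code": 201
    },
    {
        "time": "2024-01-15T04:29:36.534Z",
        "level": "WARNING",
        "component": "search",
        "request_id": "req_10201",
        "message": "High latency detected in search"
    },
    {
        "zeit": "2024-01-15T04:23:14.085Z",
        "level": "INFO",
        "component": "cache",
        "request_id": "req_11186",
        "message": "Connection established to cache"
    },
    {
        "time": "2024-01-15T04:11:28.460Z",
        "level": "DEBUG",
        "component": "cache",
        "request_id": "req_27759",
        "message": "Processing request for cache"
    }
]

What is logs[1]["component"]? "auth"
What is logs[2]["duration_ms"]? 195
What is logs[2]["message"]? "Timeout waiting for response"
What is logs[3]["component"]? "search"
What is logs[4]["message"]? "Connection established to cache"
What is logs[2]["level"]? "ERROR"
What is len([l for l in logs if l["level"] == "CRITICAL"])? 1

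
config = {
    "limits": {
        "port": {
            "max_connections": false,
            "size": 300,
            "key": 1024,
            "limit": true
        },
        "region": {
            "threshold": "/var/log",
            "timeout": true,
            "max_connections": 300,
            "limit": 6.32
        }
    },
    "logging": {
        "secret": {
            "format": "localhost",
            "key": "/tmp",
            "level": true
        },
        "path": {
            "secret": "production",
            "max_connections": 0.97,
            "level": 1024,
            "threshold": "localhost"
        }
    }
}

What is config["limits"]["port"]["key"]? 1024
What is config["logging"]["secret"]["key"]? "/tmp"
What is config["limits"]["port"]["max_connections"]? False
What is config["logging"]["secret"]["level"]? True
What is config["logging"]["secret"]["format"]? "localhost"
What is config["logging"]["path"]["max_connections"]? 0.97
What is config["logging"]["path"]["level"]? 1024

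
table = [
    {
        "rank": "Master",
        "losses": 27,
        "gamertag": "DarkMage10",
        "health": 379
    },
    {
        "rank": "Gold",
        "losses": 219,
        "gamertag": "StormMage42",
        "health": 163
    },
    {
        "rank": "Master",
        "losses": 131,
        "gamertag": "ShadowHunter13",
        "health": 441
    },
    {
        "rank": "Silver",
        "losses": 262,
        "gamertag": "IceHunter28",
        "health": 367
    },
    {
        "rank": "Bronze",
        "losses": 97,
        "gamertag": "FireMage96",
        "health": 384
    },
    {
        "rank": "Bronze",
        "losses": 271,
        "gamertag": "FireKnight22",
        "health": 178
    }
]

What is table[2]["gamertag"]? "ShadowHunter13"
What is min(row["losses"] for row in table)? 27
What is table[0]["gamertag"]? "DarkMage10"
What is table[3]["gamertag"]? "IceHunter28"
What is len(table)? 6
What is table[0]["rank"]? "Master"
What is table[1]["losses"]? 219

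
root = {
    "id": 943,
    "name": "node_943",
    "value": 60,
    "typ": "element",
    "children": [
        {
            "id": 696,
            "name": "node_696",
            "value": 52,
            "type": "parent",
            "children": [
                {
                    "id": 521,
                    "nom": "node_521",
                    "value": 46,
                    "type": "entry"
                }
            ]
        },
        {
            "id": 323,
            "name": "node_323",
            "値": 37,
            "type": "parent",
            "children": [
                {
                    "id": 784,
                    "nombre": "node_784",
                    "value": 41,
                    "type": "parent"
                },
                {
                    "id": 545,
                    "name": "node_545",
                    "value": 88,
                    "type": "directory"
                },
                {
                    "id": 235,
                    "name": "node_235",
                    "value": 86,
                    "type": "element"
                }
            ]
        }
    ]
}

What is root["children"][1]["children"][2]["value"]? 86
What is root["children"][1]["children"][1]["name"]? "node_545"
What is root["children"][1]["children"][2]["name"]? "node_235"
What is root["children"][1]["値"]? 37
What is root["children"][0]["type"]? "parent"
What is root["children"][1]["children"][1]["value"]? 88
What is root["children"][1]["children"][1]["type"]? "directory"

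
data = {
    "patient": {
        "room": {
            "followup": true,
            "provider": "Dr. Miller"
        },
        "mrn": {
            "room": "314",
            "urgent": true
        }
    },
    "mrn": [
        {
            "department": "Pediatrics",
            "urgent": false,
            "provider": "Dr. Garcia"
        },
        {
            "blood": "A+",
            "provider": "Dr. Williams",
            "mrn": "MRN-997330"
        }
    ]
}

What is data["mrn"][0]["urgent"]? False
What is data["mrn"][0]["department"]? "Pediatrics"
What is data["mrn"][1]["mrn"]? "MRN-997330"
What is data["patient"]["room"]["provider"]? "Dr. Miller"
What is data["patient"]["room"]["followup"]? True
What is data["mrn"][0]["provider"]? "Dr. Garcia"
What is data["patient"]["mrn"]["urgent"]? True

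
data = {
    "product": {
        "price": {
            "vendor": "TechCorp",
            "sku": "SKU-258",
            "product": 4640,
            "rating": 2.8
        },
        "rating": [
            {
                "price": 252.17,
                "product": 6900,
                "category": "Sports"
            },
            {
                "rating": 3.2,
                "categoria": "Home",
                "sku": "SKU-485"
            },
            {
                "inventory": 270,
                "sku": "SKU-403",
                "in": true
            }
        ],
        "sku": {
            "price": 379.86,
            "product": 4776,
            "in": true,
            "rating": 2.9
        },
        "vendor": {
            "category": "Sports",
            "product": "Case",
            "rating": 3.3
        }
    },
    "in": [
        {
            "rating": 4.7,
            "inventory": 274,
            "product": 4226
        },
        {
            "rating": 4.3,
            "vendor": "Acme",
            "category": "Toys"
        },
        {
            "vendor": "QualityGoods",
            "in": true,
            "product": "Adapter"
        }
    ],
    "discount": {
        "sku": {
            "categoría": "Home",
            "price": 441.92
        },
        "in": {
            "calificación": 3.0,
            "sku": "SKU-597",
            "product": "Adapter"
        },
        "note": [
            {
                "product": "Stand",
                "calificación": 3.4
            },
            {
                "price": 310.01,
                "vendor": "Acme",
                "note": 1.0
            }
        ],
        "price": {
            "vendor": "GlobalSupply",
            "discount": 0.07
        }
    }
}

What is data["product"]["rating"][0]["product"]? 6900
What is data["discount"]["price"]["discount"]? 0.07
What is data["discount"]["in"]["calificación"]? 3.0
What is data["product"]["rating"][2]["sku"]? "SKU-403"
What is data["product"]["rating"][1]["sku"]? "SKU-485"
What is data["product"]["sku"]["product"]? 4776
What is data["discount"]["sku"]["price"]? 441.92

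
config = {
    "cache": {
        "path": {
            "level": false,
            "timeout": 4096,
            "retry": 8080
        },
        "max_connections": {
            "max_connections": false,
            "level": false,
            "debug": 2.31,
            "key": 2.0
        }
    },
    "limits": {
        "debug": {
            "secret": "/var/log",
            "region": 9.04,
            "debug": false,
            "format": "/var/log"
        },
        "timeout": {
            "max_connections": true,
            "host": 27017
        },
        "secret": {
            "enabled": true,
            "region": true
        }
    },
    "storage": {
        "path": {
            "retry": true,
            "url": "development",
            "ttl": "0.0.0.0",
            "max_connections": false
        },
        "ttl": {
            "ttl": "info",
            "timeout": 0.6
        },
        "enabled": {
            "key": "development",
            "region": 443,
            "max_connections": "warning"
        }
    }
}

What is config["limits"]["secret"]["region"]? True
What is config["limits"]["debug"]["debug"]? False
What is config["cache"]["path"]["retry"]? 8080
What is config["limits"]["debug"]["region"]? 9.04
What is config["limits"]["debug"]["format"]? "/var/log"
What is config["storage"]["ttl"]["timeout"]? 0.6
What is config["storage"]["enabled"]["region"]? 443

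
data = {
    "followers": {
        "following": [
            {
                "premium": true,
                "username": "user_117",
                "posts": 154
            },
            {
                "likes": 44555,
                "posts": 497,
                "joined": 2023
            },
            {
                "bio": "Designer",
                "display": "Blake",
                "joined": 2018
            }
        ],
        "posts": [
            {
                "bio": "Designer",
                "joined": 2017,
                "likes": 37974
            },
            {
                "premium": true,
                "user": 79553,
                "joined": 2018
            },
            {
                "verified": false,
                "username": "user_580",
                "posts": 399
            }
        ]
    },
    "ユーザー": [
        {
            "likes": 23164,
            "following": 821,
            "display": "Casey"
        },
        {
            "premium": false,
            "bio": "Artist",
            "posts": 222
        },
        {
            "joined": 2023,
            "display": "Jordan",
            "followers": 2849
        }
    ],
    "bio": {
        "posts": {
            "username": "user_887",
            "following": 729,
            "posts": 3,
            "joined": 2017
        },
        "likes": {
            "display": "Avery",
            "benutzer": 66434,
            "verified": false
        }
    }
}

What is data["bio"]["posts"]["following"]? 729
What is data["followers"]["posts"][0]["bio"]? "Designer"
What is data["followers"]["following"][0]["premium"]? True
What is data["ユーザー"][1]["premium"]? False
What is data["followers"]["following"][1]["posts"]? 497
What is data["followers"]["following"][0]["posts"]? 154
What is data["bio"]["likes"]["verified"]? False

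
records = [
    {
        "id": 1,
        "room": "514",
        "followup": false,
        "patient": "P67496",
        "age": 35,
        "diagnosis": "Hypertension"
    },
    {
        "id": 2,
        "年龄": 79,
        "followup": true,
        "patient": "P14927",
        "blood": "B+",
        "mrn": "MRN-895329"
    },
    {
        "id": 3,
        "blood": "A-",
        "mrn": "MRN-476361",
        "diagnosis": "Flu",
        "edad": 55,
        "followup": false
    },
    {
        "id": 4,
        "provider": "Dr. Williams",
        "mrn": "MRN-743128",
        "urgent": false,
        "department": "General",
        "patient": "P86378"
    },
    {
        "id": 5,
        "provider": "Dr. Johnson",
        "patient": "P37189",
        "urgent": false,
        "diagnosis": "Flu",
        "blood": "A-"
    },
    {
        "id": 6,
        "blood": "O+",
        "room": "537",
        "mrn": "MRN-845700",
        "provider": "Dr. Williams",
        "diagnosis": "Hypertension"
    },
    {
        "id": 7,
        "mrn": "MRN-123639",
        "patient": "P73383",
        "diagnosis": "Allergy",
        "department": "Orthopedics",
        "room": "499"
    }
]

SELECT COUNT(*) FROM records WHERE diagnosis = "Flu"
2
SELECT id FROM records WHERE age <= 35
[1]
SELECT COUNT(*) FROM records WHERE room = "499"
1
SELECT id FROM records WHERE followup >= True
[2]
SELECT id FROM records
[1, 2, 3, 4, 5, 6, 7]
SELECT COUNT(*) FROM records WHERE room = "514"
1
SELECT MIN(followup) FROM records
False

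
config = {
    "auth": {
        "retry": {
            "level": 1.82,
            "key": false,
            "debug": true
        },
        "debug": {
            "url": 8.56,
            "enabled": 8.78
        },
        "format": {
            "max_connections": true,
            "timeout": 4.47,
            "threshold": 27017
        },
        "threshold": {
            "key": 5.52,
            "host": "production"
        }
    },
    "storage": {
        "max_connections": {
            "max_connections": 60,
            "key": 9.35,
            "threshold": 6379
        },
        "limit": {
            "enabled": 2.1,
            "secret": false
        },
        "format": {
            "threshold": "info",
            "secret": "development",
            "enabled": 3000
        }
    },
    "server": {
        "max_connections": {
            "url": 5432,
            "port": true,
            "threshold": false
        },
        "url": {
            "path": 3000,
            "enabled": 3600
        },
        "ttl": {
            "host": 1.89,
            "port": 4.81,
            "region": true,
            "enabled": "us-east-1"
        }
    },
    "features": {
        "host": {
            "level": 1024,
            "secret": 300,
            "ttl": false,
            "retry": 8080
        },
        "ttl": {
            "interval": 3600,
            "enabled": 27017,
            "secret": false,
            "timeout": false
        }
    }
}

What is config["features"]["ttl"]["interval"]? 3600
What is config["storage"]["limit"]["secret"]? False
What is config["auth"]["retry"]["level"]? 1.82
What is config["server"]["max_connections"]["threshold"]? False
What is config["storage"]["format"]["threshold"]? "info"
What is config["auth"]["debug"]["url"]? 8.56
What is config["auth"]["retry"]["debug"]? True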